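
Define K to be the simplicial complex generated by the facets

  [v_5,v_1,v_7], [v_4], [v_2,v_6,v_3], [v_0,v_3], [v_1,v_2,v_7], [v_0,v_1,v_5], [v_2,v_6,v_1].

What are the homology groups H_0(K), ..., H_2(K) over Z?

Fix the vertex order v_0 < v_1 < v_2 < v_3 < v_4 < v_5 < v_6 < v_7 and write every simplex with vertices in increasing order. Then dim K = 2 and the simplices of K are:

  0-simplices (8): [v_0], [v_1], [v_2], [v_3], [v_4], [v_5], [v_6], [v_7]
  1-simplices (12): [v_0,v_1], [v_0,v_3], [v_0,v_5], [v_1,v_2], [v_1,v_5], [v_1,v_6], [v_1,v_7], [v_2,v_3], [v_2,v_6], [v_2,v_7], [v_3,v_6], [v_5,v_7]
  2-simplices (5): [v_0,v_1,v_5], [v_1,v_2,v_6], [v_1,v_2,v_7], [v_1,v_5,v_7], [v_2,v_3,v_6]

so the chain groups are C_0 ≅ Z^8, C_1 ≅ Z^12, C_2 ≅ Z^5.

∂_1: C_1 → C_0 is given by ∂[p,q] = [q] − [p].
The resulting 8×12 matrix has rank 6, and its Smith normal form has invariant factors (1,1,1,1,1,1).

Boundary ∂_2: C_2 → C_1 sends each 2-simplex [p,q,r] to [q,r] − [p,r] + [p,q]. For instance
  ∂[v_0,v_1,v_5] = [v_1,v_5] − [v_0,v_5] + [v_0,v_1],
  ∂[v_1,v_2,v_6] = [v_2,v_6] − [v_1,v_6] + [v_1,v_2].
The resulting 12×5 matrix has rank 5, and its Smith normal form has invariant factors (1,1,1,1,1).

Now H_k = ker ∂_k / im ∂_{k+1}, so:

  H_0: rank C_0 − rank ∂_1 = 8 − 6 = 2, and the invariant factors of ∂_1 are all 1, so H_0 = Z^2.
  H_1: rank ker ∂_1 − rank ∂_2 = (12 − 6) − 5 = 1, and the invariant factors of ∂_2 are all 1, so H_1 = Z.
  H_2: rank ker ∂_2 − rank ∂_3 = (5 − 5) − 0 = 0, and there is no ∂_3, so H_2 = 0.

As a check, the Euler characteristic is 8 − 12 + 5 = 1, which agrees with 2 − 1 + 0 = 1.

H_0 ≅ Z^2,  H_1 ≅ Z,  H_2 = 0.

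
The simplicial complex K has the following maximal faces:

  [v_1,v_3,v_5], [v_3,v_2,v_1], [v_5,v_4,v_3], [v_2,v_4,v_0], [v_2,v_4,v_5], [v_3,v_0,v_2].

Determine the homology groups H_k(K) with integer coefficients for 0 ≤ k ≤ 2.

K has 6 vertices, 12 edges, 6 triangles.
rank ∂_0 = 0, rank ∂_1 = 5 ⇒ b_0 = 6 − 0 − 5 = 1; all invariant factors of ∂_1 are 1 so no torsion. So H_0 ≅ Z.
rank ∂_1 = 5, rank ∂_2 = 6 ⇒ b_1 = 12 − 5 − 6 = 1; all invariant factors of ∂_2 are 1 so no torsion. So H_1 ≅ Z.
rank ∂_2 = 6, rank ∂_3 = 0 ⇒ b_2 = 6 − 6 − 0 = 0. So H_2 ≅ 0.

H_0 = Z,  H_1 = Z,  H_2 = 0.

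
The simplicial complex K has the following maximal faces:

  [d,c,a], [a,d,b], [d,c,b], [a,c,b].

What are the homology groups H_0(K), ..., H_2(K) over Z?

Fix the vertex order a < b < c < d and write every simplex with vertices in increasing order. Then dim K = 2 and the simplices of K are:

  0-simplices (4): a, b, c, d
  1-simplices (6): ab, ac, ad, bc, bd, cd
  2-simplices (4): abc, abd, acd, bcd

giving chain groups C_0 ≅ Z^4, C_1 ≅ Z^6, C_2 ≅ Z^4.

Boundary ∂_1: C_1 → C_0 maps an edge to its endpoints' difference, ∂[p,q] = q − p. For instance
  ∂bc = c − b.
The resulting 4×6 matrix has rank 3, and its Smith normal form has invariant factors (1,1,1).

Boundary ∂_2: C_2 → C_1 maps a triangle to the signed sum of its edges. For instance
  ∂acd = cd − ad + ac,
  ∂abd = bd − ad + ab.
The 6×4 boundary matrix has rank 3 and Smith normal form diag(1,1,1).

Now H_k = ker ∂_k / im ∂_{k+1}, so:

  H_0: rank C_0 − rank ∂_1 = 4 − 3 = 1, and the invariant factors of ∂_1 are all 1, so H_0 = Z.
  H_1: rank ker ∂_1 − rank ∂_2 = (6 − 3) − 3 = 0, and the invariant factors of ∂_2 are all 1, so H_1 = 0.
  H_2: rank ker ∂_2 − rank ∂_3 = (4 − 3) − 0 = 1, and there is no ∂_3, so H_2 = Z.

H_0 ≅ Z,  H_1 = 0,  H_2 ≅ Z.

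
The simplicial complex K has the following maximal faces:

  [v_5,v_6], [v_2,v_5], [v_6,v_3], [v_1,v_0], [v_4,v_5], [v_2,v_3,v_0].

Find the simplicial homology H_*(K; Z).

Take the total order v_0 < v_1 < v_2 < v_3 < v_4 < v_5 < v_6 on the vertex set. Then K (dimension 2) consists of the simplices:

  0-simplices (7): [v_0], [v_1], [v_2], [v_3], [v_4], [v_5], [v_6]
  1-simplices (8): [v_0,v_1], [v_0,v_2], [v_0,v_3], [v_2,v_3], [v_2,v_5], [v_3,v_6], [v_4,v_5], [v_5,v_6]
  2-simplices (1): [v_0,v_2,v_3]

Hence C_0 ≅ Z^7, C_1 ≅ Z^8, C_2 ≅ Z^1.

The boundary map ∂_1: C_1 → C_0 is given by ∂[p,q] = [q] − [p].
As a 7×8 matrix over Z this has rank 6, with invariant factors (1,1,1,1,1,1).

∂_2: C_2 → C_1 maps a triangle to the signed sum of its edges. For instance
  ∂[v_0,v_2,v_3] = [v_2,v_3] − [v_0,v_3] + [v_0,v_2].
The 8×1 boundary matrix has rank 1 and Smith normal form diag(1).

Reading off H_k = ker ∂_k / im ∂_{k+1}:

  H_0: rank C_0 − rank ∂_1 = 7 − 6 = 1, and the invariant factors of ∂_1 are all 1, so H_0 = Z.
  H_1: rank ker ∂_1 − rank ∂_2 = (8 − 6) − 1 = 1, and the invariant factors of ∂_2 are all 1, so H_1 = Z.
  H_2: rank ker ∂_2 − rank ∂_3 = (1 − 1) − 0 = 0, and there is no ∂_3, so H_2 = 0.

H_0 = Z,  H_1 = Z,  H_2 = 0.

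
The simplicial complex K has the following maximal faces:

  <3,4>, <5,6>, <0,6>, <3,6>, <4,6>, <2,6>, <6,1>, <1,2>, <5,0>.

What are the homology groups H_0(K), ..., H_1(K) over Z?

K has 7 vertices, 9 edges.
rank ∂_0 = 0, rank ∂_1 = 6 ⇒ b_0 = 7 − 0 − 6 = 1; all invariant factors of ∂_1 are 1 so no torsion. So H_0 = Z.
rank ∂_1 = 6, rank ∂_2 = 0 ⇒ b_1 = 9 − 6 − 0 = 3. So H_1 = Z^3.

H_0 ≅ Z,  H_1 ≅ Z^3.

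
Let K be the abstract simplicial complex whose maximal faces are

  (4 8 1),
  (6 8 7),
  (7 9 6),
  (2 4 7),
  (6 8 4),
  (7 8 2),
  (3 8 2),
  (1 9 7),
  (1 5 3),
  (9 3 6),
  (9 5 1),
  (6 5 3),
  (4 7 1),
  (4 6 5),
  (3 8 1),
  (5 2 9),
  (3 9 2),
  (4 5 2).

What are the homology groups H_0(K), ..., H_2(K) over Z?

H_0 ≅ Z,  H_1 ≅ Z ⊕ Z/2Z,  H_2 = 0.

We work with the vertex ordering 1 < 2 < 3 < 4 < 5 < 6 < 7 < 8 < 9. The simplices of K, each written with vertices in increasing order, are:

  0-simplices (9): [1], [2], [3], [4], [5], [6], [7], [8], [9]
  1-simplices (27): (27 of them)
  2-simplices (18): [1,3,5], [1,3,8], [1,4,7], [1,4,8], [1,5,9], [1,7,9], [2,3,8], [2,3,9], [2,4,5], [2,4,7], [2,5,9], [2,7,8], [3,5,6], [3,6,9], [4,5,6], [4,6,8], [6,7,8], [6,7,9]

Hence C_0 ≅ Z^9, C_1 ≅ Z^27, C_2 ≅ Z^18.

∂_1: C_1 → C_0 sends each edge [p,q] (with p < q) to q − p.
As a 9×27 matrix over Z this has rank 8, with invariant factors (1,1,1,1,1,1,1,1).

The boundary map ∂_2: C_2 → C_1 maps a triangle to the signed sum of its edges. For instance
  ∂[2,4,7] = [4,7] − [2,7] + [2,4],
  ∂[6,7,9] = [7,9] − [6,9] + [6,7].
The 27×18 boundary matrix has rank 18 and Smith normal form diag(1,1,1,1,1,1,1,1,1,1,1,1,1,1,1,1,1,2).

From H_k ≅ ker(∂_k) / im(∂_{k+1}) we obtain:

  H_0: rank C_0 − rank ∂_1 = 9 − 8 = 1, and the invariant factors of ∂_1 are all 1, so H_0 = Z.
  H_1: rank ker ∂_1 − rank ∂_2 = (27 − 8) − 18 = 1, and ∂_2 has invariant factor 2 > 1, so H_1 = Z ⊕ Z/2Z.
  H_2: rank ker ∂_2 − rank ∂_3 = (18 − 18) − 0 = 0, and there is no ∂_3, so H_2 = 0.

(K is a triangulation of the Klein bottle.)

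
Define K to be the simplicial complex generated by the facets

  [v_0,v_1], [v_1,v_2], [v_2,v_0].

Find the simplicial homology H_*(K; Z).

Fix the vertex order v_0 < v_1 < v_2 and write every simplex with vertices in increasing order. Then dim K = 1 and the simplices of K are:

  0-simplices (3): [v_0], [v_1], [v_2]
  1-simplices (3): [v_0,v_1], [v_0,v_2], [v_1,v_2]

so the chain groups are C_0 ≅ Z^3, C_1 ≅ Z^3.

The boundary map ∂_1: C_1 → C_0 sends each edge [p,q] (with p < q) to q − p. For instance
  ∂[v_0,v_2] = [v_2] − [v_0].
As a 3×3 matrix over Z this has rank 2, with invariant factors (1,1).

Computing H_k = (kernel of ∂_k) / (image of ∂_{k+1}):

  H_0: rank C_0 − rank ∂_1 = 3 − 2 = 1, and the invariant factors of ∂_1 are all 1, so H_0 ≅ Z.
  H_1: rank ker ∂_1 − rank ∂_2 = (3 − 2) − 0 = 1, and there is no ∂_2, so H_1 ≅ Z.

H_0 ≅ Z,  H_1 ≅ Z.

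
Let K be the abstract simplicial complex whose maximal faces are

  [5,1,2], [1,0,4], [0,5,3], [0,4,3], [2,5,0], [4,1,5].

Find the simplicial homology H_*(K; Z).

H_0 = Z,  H_1 = Z,  H_2 = 0.

We work with the vertex ordering 0 < 1 < 2 < 3 < 4 < 5. The simplices of K, each written with vertices in increasing order, are:

  0-simplices (6): [0], [1], [2], [3], [4], [5]
  1-simplices (12): [0,1], [0,2], [0,3], [0,4], [0,5], [1,2], [1,4], [1,5], [2,5], [3,4], [3,5], [4,5]
  2-simplices (6): [0,1,4], [0,2,5], [0,3,4], [0,3,5], [1,2,5], [1,4,5]

giving chain groups C_0 ≅ Z^6, C_1 ≅ Z^12, C_2 ≅ Z^6.

∂_1: C_1 → C_0 sends each edge [p,q] (with p < q) to q − p.
As a 6×12 matrix over Z this has rank 5, with invariant factors (1,1,1,1,1).

The boundary map ∂_2: C_2 → C_1 sends each 2-simplex [p,q,r] to [q,r] − [p,r] + [p,q]. For instance
  ∂[0,3,4] = [3,4] − [0,4] + [0,3],
  ∂[0,2,5] = [2,5] − [0,5] + [0,2].
The 12×6 boundary matrix has rank 6 and Smith normal form diag(1,1,1,1,1,1).

From H_k ≅ ker(∂_k) / im(∂_{k+1}) we obtain:

  H_0: rank C_0 − rank ∂_1 = 6 − 5 = 1, and the invariant factors of ∂_1 are all 1, so H_0 ≅ Z.
  H_1: rank ker ∂_1 − rank ∂_2 = (12 − 5) − 6 = 1, and the invariant factors of ∂_2 are all 1, so H_1 ≅ Z.
  H_2: rank ker ∂_2 − rank ∂_3 = (6 − 6) − 0 = 0, and there is no ∂_3, so H_2 ≅ 0.

(K is a triangulation of the cylinder S^1 x I.)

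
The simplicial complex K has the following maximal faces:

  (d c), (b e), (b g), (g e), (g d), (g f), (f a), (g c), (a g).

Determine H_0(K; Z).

H_0 = Z.

Order the vertices as a < b < c < d < e < f < g. Listing each simplex with vertices in this order, K has dimension 1 with simplices:

  0-simplices (7): a, b, c, d, e, f, g
  1-simplices (9): af, ag, be, bg, cd, cg, dg, eg, fg

so the chain groups are C_0 ≅ Z^7, C_1 ≅ Z^9.

The boundary map ∂_1: C_1 → C_0 sends each edge [p,q] (with p < q) to q − p. For instance
  ∂cg = g − c.
The 7×9 boundary matrix has rank 6 and Smith normal form diag(1,1,1,1,1,1).

Reading off H_k = ker ∂_k / im ∂_{k+1}:

  H_0: rank C_0 − rank ∂_1 = 7 − 6 = 1, and the invariant factors of ∂_1 are all 1, so H_0 ≅ Z.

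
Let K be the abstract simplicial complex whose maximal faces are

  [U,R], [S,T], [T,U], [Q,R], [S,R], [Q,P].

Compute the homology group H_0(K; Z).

H_0 = Z.

Take the total order P < Q < R < S < T < U on the vertex set. Then K (dimension 1) consists of the simplices:

  0-simplices (6): P, Q, R, S, T, U
  1-simplices (6): PQ, QR, RS, RU, ST, TU

giving chain groups C_0 ≅ Z^6, C_1 ≅ Z^6.

The boundary map ∂_1: C_1 → C_0 is given by ∂[p,q] = [q] − [p]. For instance
  ∂ST = T − S.
This gives a 6×6 integer matrix of rank 5; reducing to Smith normal form yields diagonal entries (1,1,1,1,1).

Reading off H_k = ker ∂_k / im ∂_{k+1}:

  H_0: rank C_0 − rank ∂_1 = 6 − 5 = 1, and the invariant factors of ∂_1 are all 1, so H_0 = Z.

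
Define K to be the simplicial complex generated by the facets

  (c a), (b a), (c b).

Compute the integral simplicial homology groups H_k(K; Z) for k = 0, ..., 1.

Fix the vertex order a < b < c and write every simplex with vertices in increasing order. Then dim K = 1 and the simplices of K are:

  0-simplices (3): a, b, c
  1-simplices (3): ab, ac, bc

so the chain groups are C_0 ≅ Z^3, C_1 ≅ Z^3.

Boundary ∂_1: C_1 → C_0 sends each edge [p,q] (with p < q) to q − p. For instance
  ∂ac = c − a.
The resulting 3×3 matrix has rank 2, and its Smith normal form has invariant factors (1,1).

Reading off H_k = ker ∂_k / im ∂_{k+1}:

  H_0: rank C_0 − rank ∂_1 = 3 − 2 = 1, and the invariant factors of ∂_1 are all 1, so H_0 = Z.
  H_1: rank ker ∂_1 − rank ∂_2 = (3 − 2) − 0 = 1, and there is no ∂_2, so H_1 = Z.

H_0 ≅ Z,  H_1 ≅ Z.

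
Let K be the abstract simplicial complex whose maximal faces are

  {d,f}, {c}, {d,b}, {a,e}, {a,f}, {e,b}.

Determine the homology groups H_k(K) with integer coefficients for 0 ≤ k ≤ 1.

Take the total order a < b < c < d < e < f on the vertex set. Then K (dimension 1) consists of the simplices:

  0-simplices (6): a, b, c, d, e, f
  1-simplices (5): ae, af, bd, be, df

Hence C_0 ≅ Z^6, C_1 ≅ Z^5.

The boundary map ∂_1: C_1 → C_0 is given by ∂[p,q] = [q] − [p]. For instance
  ∂ae = e − a.
As a 6×5 matrix over Z this has rank 4, with invariant factors (1,1,1,1).

From H_k ≅ ker(∂_k) / im(∂_{k+1}) we obtain:

  H_0: rank C_0 − rank ∂_1 = 6 − 4 = 2, and the invariant factors of ∂_1 are all 1, so H_0 ≅ Z^2.
  H_1: rank ker ∂_1 − rank ∂_2 = (5 − 4) − 0 = 1, and there is no ∂_2, so H_1 ≅ Z.

As a check, the Euler characteristic is 6 − 5 = 1, which agrees with 2 − 1 = 1.

H_0 = Z^2,  H_1 = Z.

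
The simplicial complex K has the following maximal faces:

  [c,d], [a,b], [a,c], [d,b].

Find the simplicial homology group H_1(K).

H_1 = Z.

K has 4 vertices, 4 edges.
rank ∂_1 = 3, rank ∂_2 = 0 ⇒ b_1 = 4 − 3 − 0 = 1. So H_1 = Z.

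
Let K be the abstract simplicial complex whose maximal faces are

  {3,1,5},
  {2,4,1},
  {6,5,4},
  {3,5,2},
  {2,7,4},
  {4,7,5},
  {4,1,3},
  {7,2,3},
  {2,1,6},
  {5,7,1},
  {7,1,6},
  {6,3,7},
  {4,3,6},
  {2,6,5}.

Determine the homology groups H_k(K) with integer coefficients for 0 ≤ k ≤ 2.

Fix the vertex order 1 < 2 < 3 < 4 < 5 < 6 < 7 and write every simplex with vertices in increasing order. Then dim K = 2 and the simplices of K are:

  0-simplices (7): [1], [2], [3], [4], [5], [6], [7]
  1-simplices (21): [1,2], [1,3], [1,4], [1,5], [1,6], [1,7], [2,3], [2,4], [2,5], [2,6], [2,7], [3,4], [3,5], [3,6], [3,7], [4,5], [4,6], [4,7], [5,6], [5,7], [6,7]
  2-simplices (14): [1,2,4], [1,2,6], [1,3,4], [1,3,5], [1,5,7], [1,6,7], [2,3,5], [2,3,7], [2,4,7], [2,5,6], [3,4,6], [3,6,7], [4,5,6], [4,5,7]

Hence C_0 ≅ Z^7, C_1 ≅ Z^21, C_2 ≅ Z^14.

∂_1: C_1 → C_0 sends each edge [p,q] (with p < q) to q − p. For instance
  ∂[5,6] = [6] − [5].
The resulting 7×21 matrix has rank 6, and its Smith normal form has invariant factors (1,1,1,1,1,1).

∂_2: C_2 → C_1 acts by ∂[p,q,r] = [q,r] − [p,r] + [p,q]. For instance
  ∂[4,5,7] = [5,7] − [4,7] + [4,5],
  ∂[2,4,7] = [4,7] − [2,7] + [2,4].
As a 21×14 matrix over Z this has rank 13, with invariant factors (1,1,1,1,1,1,1,1,1,1,1,1,1).

Reading off H_k = ker ∂_k / im ∂_{k+1}:

  H_0: rank C_0 − rank ∂_1 = 7 − 6 = 1, and the invariant factors of ∂_1 are all 1, so H_0 ≅ Z.
  H_1: rank ker ∂_1 − rank ∂_2 = (21 − 6) − 13 = 2, and the invariant factors of ∂_2 are all 1, so H_1 ≅ Z^2.
  H_2: rank ker ∂_2 − rank ∂_3 = (14 − 13) − 0 = 1, and there is no ∂_3, so H_2 ≅ Z.

As a check, the Euler characteristic is 7 − 21 + 14 = 0, which agrees with 1 − 2 + 1 = 0.
(K is a triangulation of the torus T^2.)

H_0 = Z,  H_1 = Z^2,  H_2 = Z.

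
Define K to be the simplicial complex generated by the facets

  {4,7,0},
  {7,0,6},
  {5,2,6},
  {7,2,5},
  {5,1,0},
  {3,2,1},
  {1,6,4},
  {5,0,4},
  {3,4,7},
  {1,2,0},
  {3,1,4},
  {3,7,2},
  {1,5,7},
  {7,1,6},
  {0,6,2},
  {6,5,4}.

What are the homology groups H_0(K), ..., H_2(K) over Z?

Fix the vertex order 0 < 1 < 2 < 3 < 4 < 5 < 6 < 7 and write every simplex with vertices in increasing order. Then dim K = 2 and the simplices of K are:

  0-simplices (8): [0], [1], [2], [3], [4], [5], [6], [7]
  1-simplices (24): (24 of them)
  2-simplices (16): [0,1,2], [0,1,5], [0,2,6], [0,4,5], [0,4,7], [0,6,7], [1,2,3], [1,3,4], [1,4,6], [1,5,7], [1,6,7], [2,3,7], [2,5,6], [2,5,7], [3,4,7], [4,5,6]

giving chain groups C_0 ≅ Z^8, C_1 ≅ Z^24, C_2 ≅ Z^16.

∂_1: C_1 → C_0 is given by ∂[p,q] = [q] − [p]. For instance
  ∂[1,5] = [5] − [1].
As a 8×24 matrix over Z this has rank 7, with invariant factors (1,1,1,1,1,1,1).

Boundary ∂_2: C_2 → C_1 maps a triangle to the signed sum of its edges. For instance
  ∂[3,4,7] = [4,7] − [3,7] + [3,4],
  ∂[4,5,6] = [5,6] − [4,6] + [4,5].
The resulting 24×16 matrix has rank 15, and its Smith normal form has invariant factors (1,1,1,1,1,1,1,1,1,1,1,1,1,1,1).

Now H_k = ker ∂_k / im ∂_{k+1}, so:

  H_0: rank C_0 − rank ∂_1 = 8 − 7 = 1, and the invariant factors of ∂_1 are all 1, so H_0 ≅ Z.
  H_1: rank ker ∂_1 − rank ∂_2 = (24 − 7) − 15 = 2, and the invariant factors of ∂_2 are all 1, so H_1 ≅ Z^2.
  H_2: rank ker ∂_2 − rank ∂_3 = (16 − 15) − 0 = 1, and there is no ∂_3, so H_2 ≅ Z.

(K is a triangulation of the torus T^2.)

H_0 ≅ Z,  H_1 ≅ Z^2,  H_2 ≅ Z.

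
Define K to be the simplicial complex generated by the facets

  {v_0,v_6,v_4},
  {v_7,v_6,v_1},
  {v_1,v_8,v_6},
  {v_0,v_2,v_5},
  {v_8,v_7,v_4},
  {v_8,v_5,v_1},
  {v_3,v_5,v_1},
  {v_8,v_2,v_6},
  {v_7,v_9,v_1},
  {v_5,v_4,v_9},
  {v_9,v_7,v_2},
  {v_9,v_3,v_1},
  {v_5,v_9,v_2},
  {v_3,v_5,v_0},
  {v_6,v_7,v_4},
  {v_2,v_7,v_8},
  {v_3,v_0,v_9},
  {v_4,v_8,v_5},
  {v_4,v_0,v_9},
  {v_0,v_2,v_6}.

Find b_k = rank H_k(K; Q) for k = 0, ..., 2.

b_0 = 1, b_1 = 1, b_2 = 0.

Take the total order v_0 < v_1 < v_2 < v_3 < v_4 < v_5 < v_6 < v_7 < v_8 < v_9 on the vertex set. Then K (dimension 2) consists of the simplices:

  0-simplices (10): [v_0], [v_1], [v_2], [v_3], [v_4], [v_5], [v_6], [v_7], [v_8], [v_9]
  1-simplices (30): (30 of them)
  2-simplices (20): (20 of them)

so the chain groups are C_0 ≅ Z^10, C_1 ≅ Z^30, C_2 ≅ Z^20.

The boundary map ∂_1: C_1 → C_0 sends each edge [p,q] (with p < q) to q − p. For instance
  ∂[v_2,v_5] = [v_5] − [v_2].
The 10×30 boundary matrix has rank 9 and Smith normal form diag(1,1,1,1,1,1,1,1,1).

The boundary map ∂_2: C_2 → C_1 sends each 2-simplex [p,q,r] to [q,r] − [p,r] + [p,q]. For instance
  ∂[v_2,v_6,v_8] = [v_6,v_8] − [v_2,v_8] + [v_2,v_6],
  ∂[v_4,v_7,v_8] = [v_7,v_8] − [v_4,v_8] + [v_4,v_7].
The 30×20 boundary matrix has rank 20 and Smith normal form diag(1,1,1,1,1,1,1,1,1,1,1,1,1,1,1,1,1,1,1,2).

Reading off H_k = ker ∂_k / im ∂_{k+1}:

  H_0: rank C_0 − rank ∂_1 = 10 − 9 = 1, and the invariant factors of ∂_1 are all 1, so H_0 = Z.
  H_1: rank ker ∂_1 − rank ∂_2 = (30 − 9) − 20 = 1, and ∂_2 has invariant factor 2 > 1, so H_1 = Z ⊕ Z_2.
  H_2: rank ker ∂_2 − rank ∂_3 = (20 − 20) − 0 = 0, and there is no ∂_3, so H_2 = 0.

As a check, the Euler characteristic is 10 − 30 + 20 = 0, which agrees with 1 − 1 + 0 = 0.

Hence the Betti numbers are b_0 = 1, b_1 = 1, b_2 = 0.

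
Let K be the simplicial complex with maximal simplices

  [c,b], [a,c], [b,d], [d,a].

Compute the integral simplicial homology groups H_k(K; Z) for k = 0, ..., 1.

Take the total order a < b < c < d on the vertex set. Then K (dimension 1) consists of the simplices:

  0-simplices (4): a, b, c, d
  1-simplices (4): ac, ad, bc, bd

Hence C_0 ≅ Z^4, C_1 ≅ Z^4.

∂_1: C_1 → C_0 maps an edge to its endpoints' difference, ∂[p,q] = q − p. For instance
  ∂bc = c − b.
As a 4×4 matrix over Z this has rank 3, with invariant factors (1,1,1).

Now H_k = ker ∂_k / im ∂_{k+1}, so:

  H_0: rank C_0 − rank ∂_1 = 4 − 3 = 1, and the invariant factors of ∂_1 are all 1, so H_0 ≅ Z.
  H_1: rank ker ∂_1 − rank ∂_2 = (4 − 3) − 0 = 1, and there is no ∂_2, so H_1 ≅ Z.

H_0 ≅ Z,  H_1 ≅ Z.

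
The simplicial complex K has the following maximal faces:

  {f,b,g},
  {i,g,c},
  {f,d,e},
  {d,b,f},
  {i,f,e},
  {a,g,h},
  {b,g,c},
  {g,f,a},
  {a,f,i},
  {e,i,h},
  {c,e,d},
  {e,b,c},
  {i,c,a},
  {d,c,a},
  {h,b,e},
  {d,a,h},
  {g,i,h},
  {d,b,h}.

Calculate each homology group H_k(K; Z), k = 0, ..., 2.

H_0 = Z,  H_1 = Z ⊕ Z/2,  H_2 = 0.

Fix the vertex order a < b < c < d < e < f < g < h < i and write every simplex with vertices in increasing order. Then dim K = 2 and the simplices of K are:

  0-simplices (9): a, b, c, d, e, f, g, h, i
  1-simplices (27): ac, ad, af, ag, ah, ai, bc, bd, be, bf, bg, bh, cd, ce, cg, ci, de, df, dh, ef, eh, ei, fg, fi, gh, gi, hi
  2-simplices (18): acd, aci, adh, afg, afi, agh, bce, bcg, bdf, bdh, beh, bfg, cde, cgi, def, efi, ehi, ghi

giving chain groups C_0 ≅ Z^9, C_1 ≅ Z^27, C_2 ≅ Z^18.

The boundary map ∂_1: C_1 → C_0 maps an edge to its endpoints' difference, ∂[p,q] = q − p. For instance
  ∂bh = h − b.
The resulting 9×27 matrix has rank 8, and its Smith normal form has invariant factors (1,1,1,1,1,1,1,1).

The boundary map ∂_2: C_2 → C_1 acts by ∂[p,q,r] = [q,r] − [p,r] + [p,q]. For instance
  ∂afi = fi − ai + af,
  ∂efi = fi − ei + ef.
The 27×18 boundary matrix has rank 18 and Smith normal form diag(1,1,1,1,1,1,1,1,1,1,1,1,1,1,1,1,1,2).

From H_k ≅ ker(∂_k) / im(∂_{k+1}) we obtain:

  H_0: rank C_0 − rank ∂_1 = 9 − 8 = 1, and the invariant factors of ∂_1 are all 1, so H_0 = Z.
  H_1: rank ker ∂_1 − rank ∂_2 = (27 − 8) − 18 = 1, and ∂_2 has invariant factor 2 > 1, so H_1 = Z ⊕ Z/2.
  H_2: rank ker ∂_2 − rank ∂_3 = (18 − 18) − 0 = 0, and there is no ∂_3, so H_2 = 0.

(K is a triangulation of the Klein bottle.)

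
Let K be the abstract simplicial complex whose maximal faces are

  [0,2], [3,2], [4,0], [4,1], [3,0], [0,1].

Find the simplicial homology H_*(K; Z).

H_0 ≅ Z,  H_1 ≅ Z^2.

We work with the vertex ordering 0 < 1 < 2 < 3 < 4. The simplices of K, each written with vertices in increasing order, are:

  0-simplices (5): [0], [1], [2], [3], [4]
  1-simplices (6): [0,1], [0,2], [0,3], [0,4], [1,4], [2,3]

Hence C_0 ≅ Z^5, C_1 ≅ Z^6.

∂_1: C_1 → C_0 maps an edge to its endpoints' difference, ∂[p,q] = q − p. For instance
  ∂[2,3] = [3] − [2].
This gives a 5×6 integer matrix of rank 4; reducing to Smith normal form yields diagonal entries (1,1,1,1).

From H_k ≅ ker(∂_k) / im(∂_{k+1}) we obtain:

  H_0: rank C_0 − rank ∂_1 = 5 − 4 = 1, and the invariant factors of ∂_1 are all 1, so H_0 = Z.
  H_1: rank ker ∂_1 − rank ∂_2 = (6 − 4) − 0 = 2, and there is no ∂_2, so H_1 = Z^2.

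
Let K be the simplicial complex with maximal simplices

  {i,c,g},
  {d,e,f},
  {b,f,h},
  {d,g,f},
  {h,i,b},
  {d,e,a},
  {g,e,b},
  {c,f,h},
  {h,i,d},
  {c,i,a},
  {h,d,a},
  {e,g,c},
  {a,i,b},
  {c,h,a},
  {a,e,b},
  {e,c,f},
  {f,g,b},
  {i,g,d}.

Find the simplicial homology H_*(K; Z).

H_0 = Z,  H_1 = Z × Z/2,  H_2 = 0.

Take the total order a < b < c < d < e < f < g < h < i on the vertex set. Then K (dimension 2) consists of the simplices:

  0-simplices (9): a, b, c, d, e, f, g, h, i
  1-simplices (27): ab, ac, ad, ae, ah, ai, be, bf, bg, bh, bi, ce, cf, cg, ch, ci, de, df, dg, dh, di, ef, eg, fg, fh, gi, hi
  2-simplices (18): abe, abi, ach, aci, ade, adh, beg, bfg, bfh, bhi, cef, ceg, cfh, cgi, def, dfg, dgi, dhi

Hence C_0 ≅ Z^9, C_1 ≅ Z^27, C_2 ≅ Z^18.

Boundary ∂_1: C_1 → C_0 maps an edge to its endpoints' difference, ∂[p,q] = q − p. For instance
  ∂de = e − d.
This gives a 9×27 integer matrix of rank 8; reducing to Smith normal form yields diagonal entries (1,1,1,1,1,1,1,1).

∂_2: C_2 → C_1 acts by ∂[p,q,r] = [q,r] − [p,r] + [p,q]. For instance
  ∂abi = bi − ai + ab,
  ∂ach = ch − ah + ac.
As a 27×18 matrix over Z this has rank 18, with invariant factors (1,1,1,1,1,1,1,1,1,1,1,1,1,1,1,1,1,2).

Now H_k = ker ∂_k / im ∂_{k+1}, so:

  H_0: rank C_0 − rank ∂_1 = 9 − 8 = 1, and the invariant factors of ∂_1 are all 1, so H_0 ≅ Z.
  H_1: rank ker ∂_1 − rank ∂_2 = (27 − 8) − 18 = 1, and ∂_2 has invariant factor 2 > 1, so H_1 ≅ Z × Z/2.
  H_2: rank ker ∂_2 − rank ∂_3 = (18 − 18) − 0 = 0, and there is no ∂_3, so H_2 ≅ 0.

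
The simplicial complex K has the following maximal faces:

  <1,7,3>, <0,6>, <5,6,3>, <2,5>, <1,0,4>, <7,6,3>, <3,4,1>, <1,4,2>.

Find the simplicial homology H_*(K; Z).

Fix the vertex order 0 < 1 < 2 < 3 < 4 < 5 < 6 < 7 and write every simplex with vertices in increasing order. Then dim K = 2 and the simplices of K are:

  0-simplices (8): [0], [1], [2], [3], [4], [5], [6], [7]
  1-simplices (15): [0,1], [0,4], [0,6], [1,2], [1,3], [1,4], [1,7], [2,4], [2,5], [3,4], [3,5], [3,6], [3,7], [5,6], [6,7]
  2-simplices (6): [0,1,4], [1,2,4], [1,3,4], [1,3,7], [3,5,6], [3,6,7]

so the chain groups are C_0 ≅ Z^8, C_1 ≅ Z^15, C_2 ≅ Z^6.

∂_1: C_1 → C_0 is given by ∂[p,q] = [q] − [p].
The resulting 8×15 matrix has rank 7, and its Smith normal form has invariant factors (1,1,1,1,1,1,1).

∂_2: C_2 → C_1 maps a triangle to the signed sum of its edges. For instance
  ∂[1,3,4] = [3,4] − [1,4] + [1,3],
  ∂[3,6,7] = [6,7] − [3,7] + [3,6].
The resulting 15×6 matrix has rank 6, and its Smith normal form has invariant factors (1,1,1,1,1,1).

Computing H_k = (kernel of ∂_k) / (image of ∂_{k+1}):

  H_0: rank C_0 − rank ∂_1 = 8 − 7 = 1, and the invariant factors of ∂_1 are all 1, so H_0 ≅ Z.
  H_1: rank ker ∂_1 − rank ∂_2 = (15 − 7) − 6 = 2, and the invariant factors of ∂_2 are all 1, so H_1 ≅ Z^2.
  H_2: rank ker ∂_2 − rank ∂_3 = (6 − 6) − 0 = 0, and there is no ∂_3, so H_2 ≅ 0.

H_0 ≅ Z,  H_1 ≅ Z^2,  H_2 = 0.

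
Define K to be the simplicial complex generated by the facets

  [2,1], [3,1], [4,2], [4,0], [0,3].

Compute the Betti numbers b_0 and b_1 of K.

Take the total order 0 < 1 < 2 < 3 < 4 on the vertex set. Then K (dimension 1) consists of the simplices:

  0-simplices (5): [0], [1], [2], [3], [4]
  1-simplices (5): [0,3], [0,4], [1,2], [1,3], [2,4]

so the chain groups are C_0 ≅ Z^5, C_1 ≅ Z^5.

The boundary map ∂_1: C_1 → C_0 sends each edge [p,q] (with p < q) to q − p. For instance
  ∂[0,3] = [3] − [0].
This gives a 5×5 integer matrix of rank 4; reducing to Smith normal form yields diagonal entries (1,1,1,1).

Reading off H_k = ker ∂_k / im ∂_{k+1}:

  H_0: rank C_0 − rank ∂_1 = 5 − 4 = 1, and the invariant factors of ∂_1 are all 1, so H_0 = Z.
  H_1: rank ker ∂_1 − rank ∂_2 = (5 − 4) − 0 = 1, and there is no ∂_2, so H_1 = Z.

(K is a triangulation of the circle S^1.)

Hence the Betti numbers are b_0 = 1, b_1 = 1.

b_0 = 1, b_1 = 1.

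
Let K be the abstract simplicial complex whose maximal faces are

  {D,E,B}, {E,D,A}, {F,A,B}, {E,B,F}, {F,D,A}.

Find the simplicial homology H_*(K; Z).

We work with the vertex ordering A < B < D < E < F. The simplices of K, each written with vertices in increasing order, are:

  0-simplices (5): A, B, D, E, F
  1-simplices (10): AB, AD, AE, AF, BD, BE, BF, DE, DF, EF
  2-simplices (5): ABF, ADE, ADF, BDE, BEF

giving chain groups C_0 ≅ Z^5, C_1 ≅ Z^10, C_2 ≅ Z^5.

Boundary ∂_1: C_1 → C_0 sends each edge [p,q] (with p < q) to q − p.
This gives a 5×10 integer matrix of rank 4; reducing to Smith normal form yields diagonal entries (1,1,1,1).

∂_2: C_2 → C_1 acts by ∂[p,q,r] = [q,r] − [p,r] + [p,q]. For instance
  ∂ADF = DF − AF + AD,
  ∂ADE = DE − AE + AD.
As a 10×5 matrix over Z this has rank 5, with invariant factors (1,1,1,1,1).

Now H_k = ker ∂_k / im ∂_{k+1}, so:

  H_0: rank C_0 − rank ∂_1 = 5 − 4 = 1, and the invariant factors of ∂_1 are all 1, so H_0 = Z.
  H_1: rank ker ∂_1 − rank ∂_2 = (10 − 4) − 5 = 1, and the invariant factors of ∂_2 are all 1, so H_1 = Z.
  H_2: rank ker ∂_2 − rank ∂_3 = (5 − 5) − 0 = 0, and there is no ∂_3, so H_2 = 0.

H_0 ≅ Z,  H_1 ≅ Z,  H_2 = 0.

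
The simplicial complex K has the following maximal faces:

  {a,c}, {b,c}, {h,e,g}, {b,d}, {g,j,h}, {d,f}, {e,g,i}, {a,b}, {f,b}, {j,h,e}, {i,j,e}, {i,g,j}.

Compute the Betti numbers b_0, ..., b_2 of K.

Take the total order a < b < c < d < e < f < g < h < i < j on the vertex set. Then K (dimension 2) consists of the simplices:

  0-simplices (10): a, b, c, d, e, f, g, h, i, j
  1-simplices (15): ab, ac, bc, bd, bf, df, eg, eh, ei, ej, gh, gi, gj, hj, ij
  2-simplices (6): egh, egi, ehj, eij, ghj, gij

so the chain groups are C_0 ≅ Z^10, C_1 ≅ Z^15, C_2 ≅ Z^6.

The boundary map ∂_1: C_1 → C_0 is given by ∂[p,q] = [q] − [p].
The 10×15 boundary matrix has rank 8 and Smith normal form diag(1,1,1,1,1,1,1,1).

∂_2: C_2 → C_1 maps a triangle to the signed sum of its edges. For instance
  ∂ehj = hj − ej + eh,
  ∂egh = gh − eh + eg.
The 15×6 boundary matrix has rank 5 and Smith normal form diag(1,1,1,1,1).

Computing H_k = (kernel of ∂_k) / (image of ∂_{k+1}):

  H_0: rank C_0 − rank ∂_1 = 10 − 8 = 2, and the invariant factors of ∂_1 are all 1, so H_0 ≅ Z^2.
  H_1: rank ker ∂_1 − rank ∂_2 = (15 − 8) − 5 = 2, and the invariant factors of ∂_2 are all 1, so H_1 ≅ Z^2.
  H_2: rank ker ∂_2 − rank ∂_3 = (6 − 5) − 0 = 1, and there is no ∂_3, so H_2 ≅ Z.

Hence the Betti numbers are b_0 = 2, b_1 = 2, b_2 = 1.

b_0 = 2, b_1 = 2, b_2 = 1.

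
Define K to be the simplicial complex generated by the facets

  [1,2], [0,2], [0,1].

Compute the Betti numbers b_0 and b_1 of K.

Order the vertices as 0 < 1 < 2. Listing each simplex with vertices in this order, K has dimension 1 with simplices:

  0-simplices (3): [0], [1], [2]
  1-simplices (3): [0,1], [0,2], [1,2]

giving chain groups C_0 ≅ Z^3, C_1 ≅ Z^3.

Boundary ∂_1: C_1 → C_0 is given by ∂[p,q] = [q] − [p].
This gives a 3×3 integer matrix of rank 2; reducing to Smith normal form yields diagonal entries (1,1).

Computing H_k = (kernel of ∂_k) / (image of ∂_{k+1}):

  H_0: rank C_0 − rank ∂_1 = 3 − 2 = 1, and the invariant factors of ∂_1 are all 1, so H_0 = Z.
  H_1: rank ker ∂_1 − rank ∂_2 = (3 − 2) − 0 = 1, and there is no ∂_2, so H_1 = Z.

As a check, the Euler characteristic is 3 − 3 = 0, which agrees with 1 − 1 = 0.
(K is a triangulation of the circle S^1.)

Hence the Betti numbers are b_0 = 1, b_1 = 1.

b_0 = 1, b_1 = 1.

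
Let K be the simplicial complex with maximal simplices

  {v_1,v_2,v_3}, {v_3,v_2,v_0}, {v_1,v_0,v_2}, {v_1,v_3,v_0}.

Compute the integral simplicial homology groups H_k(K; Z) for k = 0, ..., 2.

H_0 ≅ Z,  H_1 = 0,  H_2 ≅ Z.

Fix the vertex order v_0 < v_1 < v_2 < v_3 and write every simplex with vertices in increasing order. Then dim K = 2 and the simplices of K are:

  0-simplices (4): [v_0], [v_1], [v_2], [v_3]
  1-simplices (6): [v_0,v_1], [v_0,v_2], [v_0,v_3], [v_1,v_2], [v_1,v_3], [v_2,v_3]
  2-simplices (4): [v_0,v_1,v_2], [v_0,v_1,v_3], [v_0,v_2,v_3], [v_1,v_2,v_3]

so the chain groups are C_0 ≅ Z^4, C_1 ≅ Z^6, C_2 ≅ Z^4.

∂_1: C_1 → C_0 is given by ∂[p,q] = [q] − [p]. For instance
  ∂[v_2,v_3] = [v_3] − [v_2].
As a 4×6 matrix over Z this has rank 3, with invariant factors (1,1,1).

Boundary ∂_2: C_2 → C_1 maps a triangle to the signed sum of its edges. For instance
  ∂[v_0,v_1,v_3] = [v_1,v_3] − [v_0,v_3] + [v_0,v_1],
  ∂[v_0,v_2,v_3] = [v_2,v_3] − [v_0,v_3] + [v_0,v_2].
The resulting 6×4 matrix has rank 3, and its Smith normal form has invariant factors (1,1,1).

Now H_k = ker ∂_k / im ∂_{k+1}, so:

  H_0: rank C_0 − rank ∂_1 = 4 − 3 = 1, and the invariant factors of ∂_1 are all 1, so H_0 = Z.
  H_1: rank ker ∂_1 − rank ∂_2 = (6 − 3) − 3 = 0, and the invariant factors of ∂_2 are all 1, so H_1 = 0.
  H_2: rank ker ∂_2 − rank ∂_3 = (4 − 3) − 0 = 1, and there is no ∂_3, so H_2 = Z.

As a check, the Euler characteristic is 4 − 6 + 4 = 2, which agrees with 1 − 0 + 1 = 2.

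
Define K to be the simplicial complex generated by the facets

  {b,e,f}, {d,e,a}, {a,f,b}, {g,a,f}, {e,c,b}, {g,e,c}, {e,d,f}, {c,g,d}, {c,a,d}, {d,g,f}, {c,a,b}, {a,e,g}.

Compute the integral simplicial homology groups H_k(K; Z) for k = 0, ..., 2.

K has 7 vertices, 18 edges, 12 triangles.
rank ∂_0 = 0, rank ∂_1 = 6 ⇒ b_0 = 7 − 0 − 6 = 1; all invariant factors of ∂_1 are 1 so no torsion. So H_0 = Z.
rank ∂_1 = 6, rank ∂_2 = 12 ⇒ b_1 = 18 − 6 − 12 = 0; ∂_2 has invariant factor(s) [2] giving torsion. So H_1 = Z_2.
rank ∂_2 = 12, rank ∂_3 = 0 ⇒ b_2 = 12 − 12 − 0 = 0. So H_2 = 0.

H_0 = Z,  H_1 = Z_2,  H_2 = 0.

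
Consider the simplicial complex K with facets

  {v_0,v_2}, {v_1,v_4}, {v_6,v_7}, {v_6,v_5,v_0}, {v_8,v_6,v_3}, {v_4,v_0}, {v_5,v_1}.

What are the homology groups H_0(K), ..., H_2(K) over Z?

H_0 ≅ Z,  H_1 ≅ Z,  H_2 = 0.

K has 9 vertices, 11 edges, 2 triangles.
rank ∂_0 = 0, rank ∂_1 = 8 ⇒ b_0 = 9 − 0 − 8 = 1; all invariant factors of ∂_1 are 1 so no torsion. So H_0 = Z.
rank ∂_1 = 8, rank ∂_2 = 2 ⇒ b_1 = 11 − 8 − 2 = 1; all invariant factors of ∂_2 are 1 so no torsion. So H_1 = Z.
rank ∂_2 = 2, rank ∂_3 = 0 ⇒ b_2 = 2 − 2 − 0 = 0. So H_2 = 0.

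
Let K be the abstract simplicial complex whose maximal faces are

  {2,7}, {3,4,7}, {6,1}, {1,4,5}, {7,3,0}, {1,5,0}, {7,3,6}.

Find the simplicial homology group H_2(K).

Fix the vertex order 0 < 1 < 2 < 3 < 4 < 5 < 6 < 7 and write every simplex with vertices in increasing order. Then dim K = 2 and the simplices of K are:

  0-simplices (8): [0], [1], [2], [3], [4], [5], [6], [7]
  1-simplices (14): [0,1], [0,3], [0,5], [0,7], [1,4], [1,5], [1,6], [2,7], [3,4], [3,6], [3,7], [4,5], [4,7], [6,7]
  2-simplices (5): [0,1,5], [0,3,7], [1,4,5], [3,4,7], [3,6,7]

giving chain groups C_0 ≅ Z^8, C_1 ≅ Z^14, C_2 ≅ Z^5.

The boundary map ∂_1: C_1 → C_0 sends each edge [p,q] (with p < q) to q − p.
The resulting 8×14 matrix has rank 7, and its Smith normal form has invariant factors (1,1,1,1,1,1,1).

The boundary map ∂_2: C_2 → C_1 maps a triangle to the signed sum of its edges. For instance
  ∂[0,1,5] = [1,5] − [0,5] + [0,1],
  ∂[3,4,7] = [4,7] − [3,7] + [3,4].
This gives a 14×5 integer matrix of rank 5; reducing to Smith normal form yields diagonal entries (1,1,1,1,1).

Reading off H_k = ker ∂_k / im ∂_{k+1}:

  H_2: rank ker ∂_2 − rank ∂_3 = (5 − 5) − 0 = 0, and there is no ∂_3, so H_2 = 0.

H_2 ≅ 0.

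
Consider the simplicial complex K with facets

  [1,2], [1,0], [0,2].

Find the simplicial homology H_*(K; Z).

Take the total order 0 < 1 < 2 on the vertex set. Then K (dimension 1) consists of the simplices:

  0-simplices (3): [0], [1], [2]
  1-simplices (3): [0,1], [0,2], [1,2]

so the chain groups are C_0 ≅ Z^3, C_1 ≅ Z^3.

The boundary map ∂_1: C_1 → C_0 is given by ∂[p,q] = [q] − [p]. For instance
  ∂[0,1] = [1] − [0].
The 3×3 boundary matrix has rank 2 and Smith normal form diag(1,1).

From H_k ≅ ker(∂_k) / im(∂_{k+1}) we obtain:

  H_0: rank C_0 − rank ∂_1 = 3 − 2 = 1, and the invariant factors of ∂_1 are all 1, so H_0 = Z.
  H_1: rank ker ∂_1 − rank ∂_2 = (3 − 2) − 0 = 1, and there is no ∂_2, so H_1 = Z.

H_0 ≅ Z,  H_1 ≅ Z.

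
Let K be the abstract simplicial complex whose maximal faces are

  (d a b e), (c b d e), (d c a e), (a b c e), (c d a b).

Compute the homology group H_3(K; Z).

H_3 ≅ Z.

Fix the vertex order a < b < c < d < e and write every simplex with vertices in increasing order. Then dim K = 3 and the simplices of K are:

  0-simplices (5): a, b, c, d, e
  1-simplices (10): ab, ac, ad, ae, bc, bd, be, cd, ce, de
  2-simplices (10): abc, abd, abe, acd, ace, ade, bcd, bce, bde, cde
  3-simplices (5): abcd, abce, abde, acde, bcde

so the chain groups are C_0 ≅ Z^5, C_1 ≅ Z^10, C_2 ≅ Z^10, C_3 ≅ Z^5.

The boundary map ∂_1: C_1 → C_0 maps an edge to its endpoints' difference, ∂[p,q] = q − p. For instance
  ∂ad = d − a.
The 5×10 boundary matrix has rank 4 and Smith normal form diag(1,1,1,1).

Boundary ∂_2: C_2 → C_1 sends each 2-simplex [p,q,r] to [q,r] − [p,r] + [p,q]. For instance
  ∂abc = bc − ac + ab,
  ∂abd = bd − ad + ab.
As a 10×10 matrix over Z this has rank 6, with invariant factors (1,1,1,1,1,1).

Boundary ∂_3: C_3 → C_2 sends each 3-simplex σ to the alternating sum Σ_i (−1)^i (σ with its i-th vertex removed). For instance
  ∂acde = cde − ade + ace − acd,
  ∂abde = bde − ade + abe − abd.
As a 10×5 matrix over Z this has rank 4, with invariant factors (1,1,1,1).

Now H_k = ker ∂_k / im ∂_{k+1}, so:

  H_3: rank ker ∂_3 − rank ∂_4 = (5 − 4) − 0 = 1, and there is no ∂_4, so H_3 = Z.

(K is a triangulation of the 3-sphere S^3.)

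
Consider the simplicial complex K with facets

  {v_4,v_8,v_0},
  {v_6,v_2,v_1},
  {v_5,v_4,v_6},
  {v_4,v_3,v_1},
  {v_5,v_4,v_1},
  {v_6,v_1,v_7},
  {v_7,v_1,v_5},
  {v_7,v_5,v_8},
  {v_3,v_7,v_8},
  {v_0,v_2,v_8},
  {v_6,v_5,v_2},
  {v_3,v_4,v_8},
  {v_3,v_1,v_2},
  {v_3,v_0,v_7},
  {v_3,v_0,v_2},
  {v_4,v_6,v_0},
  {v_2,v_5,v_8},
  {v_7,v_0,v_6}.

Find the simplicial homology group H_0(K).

H_0 ≅ Z.

Take the total order v_0 < v_1 < v_2 < v_3 < v_4 < v_5 < v_6 < v_7 < v_8 on the vertex set. Then K (dimension 2) consists of the simplices:

  0-simplices (9): [v_0], [v_1], [v_2], [v_3], [v_4], [v_5], [v_6], [v_7], [v_8]
  1-simplices (27): (27 of them)
  2-simplices (18): (18 of them)

Hence C_0 ≅ Z^9, C_1 ≅ Z^27, C_2 ≅ Z^18.

The boundary map ∂_1: C_1 → C_0 is given by ∂[p,q] = [q] − [p]. For instance
  ∂[v_1,v_4] = [v_4] − [v_1].
This gives a 9×27 integer matrix of rank 8; reducing to Smith normal form yields diagonal entries (1,1,1,1,1,1,1,1).

The boundary map ∂_2: C_2 → C_1 sends each 2-simplex [p,q,r] to [q,r] − [p,r] + [p,q]. For instance
  ∂[v_0,v_3,v_7] = [v_3,v_7] − [v_0,v_7] + [v_0,v_3],
  ∂[v_4,v_5,v_6] = [v_5,v_6] − [v_4,v_6] + [v_4,v_5].
The resulting 27×18 matrix has rank 18, and its Smith normal form has invariant factors (1,1,1,1,1,1,1,1,1,1,1,1,1,1,1,1,1,2).

Now H_k = ker ∂_k / im ∂_{k+1}, so:

  H_0: rank C_0 − rank ∂_1 = 9 − 8 = 1, and the invariant factors of ∂_1 are all 1, so H_0 = Z.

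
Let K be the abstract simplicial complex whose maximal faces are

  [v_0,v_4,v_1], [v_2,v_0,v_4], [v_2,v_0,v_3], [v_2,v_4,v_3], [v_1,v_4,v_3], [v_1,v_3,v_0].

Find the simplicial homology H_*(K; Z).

H_0 = Z,  H_1 = 0,  H_2 = Z.

We work with the vertex ordering v_0 < v_1 < v_2 < v_3 < v_4. The simplices of K, each written with vertices in increasing order, are:

  0-simplices (5): [v_0], [v_1], [v_2], [v_3], [v_4]
  1-simplices (9): [v_0,v_1], [v_0,v_2], [v_0,v_3], [v_0,v_4], [v_1,v_3], [v_1,v_4], [v_2,v_3], [v_2,v_4], [v_3,v_4]
  2-simplices (6): [v_0,v_1,v_3], [v_0,v_1,v_4], [v_0,v_2,v_3], [v_0,v_2,v_4], [v_1,v_3,v_4], [v_2,v_3,v_4]

giving chain groups C_0 ≅ Z^5, C_1 ≅ Z^9, C_2 ≅ Z^6.

∂_1: C_1 → C_0 is given by ∂[p,q] = [q] − [p]. For instance
  ∂[v_0,v_2] = [v_2] − [v_0].
This gives a 5×9 integer matrix of rank 4; reducing to Smith normal form yields diagonal entries (1,1,1,1).

Boundary ∂_2: C_2 → C_1 sends each 2-simplex [p,q,r] to [q,r] − [p,r] + [p,q]. For instance
  ∂[v_2,v_3,v_4] = [v_3,v_4] − [v_2,v_4] + [v_2,v_3],
  ∂[v_0,v_2,v_4] = [v_2,v_4] − [v_0,v_4] + [v_0,v_2].
The resulting 9×6 matrix has rank 5, and its Smith normal form has invariant factors (1,1,1,1,1).

From H_k ≅ ker(∂_k) / im(∂_{k+1}) we obtain:

  H_0: rank C_0 − rank ∂_1 = 5 − 4 = 1, and the invariant factors of ∂_1 are all 1, so H_0 ≅ Z.
  H_1: rank ker ∂_1 − rank ∂_2 = (9 − 4) − 5 = 0, and the invariant factors of ∂_2 are all 1, so H_1 ≅ 0.
  H_2: rank ker ∂_2 − rank ∂_3 = (6 − 5) − 0 = 1, and there is no ∂_3, so H_2 ≅ Z.

(K is a triangulation of the 2-sphere S^2.)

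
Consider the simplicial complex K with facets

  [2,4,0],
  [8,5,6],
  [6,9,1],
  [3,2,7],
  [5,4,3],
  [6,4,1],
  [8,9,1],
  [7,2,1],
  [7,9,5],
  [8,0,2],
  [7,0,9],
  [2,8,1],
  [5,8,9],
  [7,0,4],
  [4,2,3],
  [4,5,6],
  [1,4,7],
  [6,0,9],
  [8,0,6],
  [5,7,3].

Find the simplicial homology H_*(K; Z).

Take the total order 0 < 1 < 2 < 3 < 4 < 5 < 6 < 7 < 8 < 9 on the vertex set. Then K (dimension 2) consists of the simplices:

  0-simplices (10): [0], [1], [2], [3], [4], [5], [6], [7], [8], [9]
  1-simplices (30): (30 of them)
  2-simplices (20): (20 of them)

giving chain groups C_0 ≅ Z^10, C_1 ≅ Z^30, C_2 ≅ Z^20.

Boundary ∂_1: C_1 → C_0 is given by ∂[p,q] = [q] − [p]. For instance
  ∂[2,4] = [4] − [2].
The resulting 10×30 matrix has rank 9, and its Smith normal form has invariant factors (1,1,1,1,1,1,1,1,1).

Boundary ∂_2: C_2 → C_1 sends each 2-simplex [p,q,r] to [q,r] − [p,r] + [p,q]. For instance
  ∂[0,2,4] = [2,4] − [0,4] + [0,2],
  ∂[1,4,7] = [4,7] − [1,7] + [1,4].
This gives a 30×20 integer matrix of rank 20; reducing to Smith normal form yields diagonal entries (1,1,1,1,1,1,1,1,1,1,1,1,1,1,1,1,1,1,1,2).

From H_k ≅ ker(∂_k) / im(∂_{k+1}) we obtain:

  H_0: rank C_0 − rank ∂_1 = 10 − 9 = 1, and the invariant factors of ∂_1 are all 1, so H_0 = Z.
  H_1: rank ker ∂_1 − rank ∂_2 = (30 − 9) − 20 = 1, and ∂_2 has invariant factor 2 > 1, so H_1 = Z ⊕ Z/2.
  H_2: rank ker ∂_2 − rank ∂_3 = (20 − 20) − 0 = 0, and there is no ∂_3, so H_2 = 0.

(K is a triangulation of the Klein bottle.)

H_0 ≅ Z,  H_1 ≅ Z ⊕ Z/2,  H_2 = 0.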